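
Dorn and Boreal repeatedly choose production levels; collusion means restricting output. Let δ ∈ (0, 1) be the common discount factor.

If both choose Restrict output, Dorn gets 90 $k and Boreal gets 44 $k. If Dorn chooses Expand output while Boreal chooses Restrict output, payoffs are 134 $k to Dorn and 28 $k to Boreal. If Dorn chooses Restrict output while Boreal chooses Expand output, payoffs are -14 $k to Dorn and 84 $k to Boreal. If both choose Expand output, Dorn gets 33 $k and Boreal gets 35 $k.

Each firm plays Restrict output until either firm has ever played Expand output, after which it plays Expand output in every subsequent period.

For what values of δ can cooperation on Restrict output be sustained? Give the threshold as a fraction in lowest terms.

Dorn: cooperation gives 90 each period; deviation gives 134 once then 33 forever.
  90/(1−δ) ≥ 134 + 33δ/(1−δ) ⇒ δ ≥ 44/101.
Boreal: cooperation gives 44 each period; deviation gives 84 once then 35 forever.
  δ ≥ 40/49.
Both must hold, so the binding constraint is Boreal's: δ ≥ 40/49.

40/49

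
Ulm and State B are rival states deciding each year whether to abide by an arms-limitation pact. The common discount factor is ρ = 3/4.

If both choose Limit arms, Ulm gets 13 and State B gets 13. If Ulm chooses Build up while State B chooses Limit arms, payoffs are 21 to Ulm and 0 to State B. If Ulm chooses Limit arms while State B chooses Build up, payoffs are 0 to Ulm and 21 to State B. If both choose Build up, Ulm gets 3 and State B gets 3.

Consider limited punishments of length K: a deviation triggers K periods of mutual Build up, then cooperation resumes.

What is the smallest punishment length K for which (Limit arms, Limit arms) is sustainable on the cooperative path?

2

No profitable deviation requires (13−3)(ρ+…+ρ^K) ≥ 21−13, i.e. ρ+…+ρ^K ≥ 4/5 ≈ 0.8000.
With ρ = 3/4, the partial sums are K=1: 0.7500, K=2: 1.3125.
K = 2 is the first length at which the sum reaches 0.8000.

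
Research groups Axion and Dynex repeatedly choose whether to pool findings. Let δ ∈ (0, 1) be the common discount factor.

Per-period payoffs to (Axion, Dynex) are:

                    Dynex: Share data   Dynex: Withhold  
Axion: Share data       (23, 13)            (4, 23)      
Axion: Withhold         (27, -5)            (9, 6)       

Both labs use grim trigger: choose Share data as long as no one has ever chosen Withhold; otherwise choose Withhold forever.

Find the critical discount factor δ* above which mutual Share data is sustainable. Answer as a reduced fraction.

10/17

Axion's threshold: (27−23)/(27−9) = 2/9.
Dynex's threshold: (23−13)/(23−6) = 10/17.
2/9 < 10/17, so Dynex binds and δ* = 10/17.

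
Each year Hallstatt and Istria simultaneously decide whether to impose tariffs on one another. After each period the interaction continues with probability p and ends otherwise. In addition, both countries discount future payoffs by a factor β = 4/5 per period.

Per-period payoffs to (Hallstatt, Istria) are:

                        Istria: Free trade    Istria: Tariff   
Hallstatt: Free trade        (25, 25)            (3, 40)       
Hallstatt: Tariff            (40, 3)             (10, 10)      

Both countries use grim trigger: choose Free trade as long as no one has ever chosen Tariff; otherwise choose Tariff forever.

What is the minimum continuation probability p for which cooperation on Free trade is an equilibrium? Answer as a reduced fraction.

Expected continuation weight on next period's payoff is β·p = 4/5·p, which plays the role of the discount factor.
Cooperation requires 4/5·p ≥ (40−25)/(40−10) = 1/2, hence p ≥ 5/8.

5/8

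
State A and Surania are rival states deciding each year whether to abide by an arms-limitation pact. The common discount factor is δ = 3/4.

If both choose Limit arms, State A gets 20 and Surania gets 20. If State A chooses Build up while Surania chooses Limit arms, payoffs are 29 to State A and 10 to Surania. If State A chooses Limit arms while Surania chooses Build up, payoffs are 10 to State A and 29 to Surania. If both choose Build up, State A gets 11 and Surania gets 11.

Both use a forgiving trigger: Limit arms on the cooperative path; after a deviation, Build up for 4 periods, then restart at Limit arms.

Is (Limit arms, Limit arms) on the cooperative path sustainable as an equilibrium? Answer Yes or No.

A one-shot deviation gives 29 now, then 11 for 4 periods, then back to 20.
Gain from deviating: (29−20) today; loss: (20−11) in each of the next 4 periods.
No-deviation condition: (20−11)(δ+…+δ^4) ≥ 29−20, i.e. δ+…+δ^4 ≥ 1.
At δ = 3/4: δ+…+δ^4 = 2.0508 ≥ 1.0000.
So cooperation is sustainable.

Yes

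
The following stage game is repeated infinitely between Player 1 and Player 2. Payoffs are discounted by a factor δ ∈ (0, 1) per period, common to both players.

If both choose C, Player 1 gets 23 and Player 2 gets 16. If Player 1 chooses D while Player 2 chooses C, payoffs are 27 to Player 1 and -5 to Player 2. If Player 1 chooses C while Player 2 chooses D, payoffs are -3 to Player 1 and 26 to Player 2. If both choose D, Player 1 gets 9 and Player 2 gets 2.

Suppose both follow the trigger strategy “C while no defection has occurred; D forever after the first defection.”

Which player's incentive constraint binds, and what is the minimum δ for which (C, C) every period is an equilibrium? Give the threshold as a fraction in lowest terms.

Player 2; δ ≥ 5/12

Player 1: cooperation gives 23 each period; deviation gives 27 once then 9 forever.
  23/(1−δ) ≥ 27 + 9δ/(1−δ) ⇒ δ ≥ 4/18 = 2/9.
Player 2: cooperation gives 16 each period; deviation gives 26 once then 2 forever.
  δ ≥ 10/24 = 5/12.
Both must hold, so the binding constraint is Player 2's: δ ≥ 5/12.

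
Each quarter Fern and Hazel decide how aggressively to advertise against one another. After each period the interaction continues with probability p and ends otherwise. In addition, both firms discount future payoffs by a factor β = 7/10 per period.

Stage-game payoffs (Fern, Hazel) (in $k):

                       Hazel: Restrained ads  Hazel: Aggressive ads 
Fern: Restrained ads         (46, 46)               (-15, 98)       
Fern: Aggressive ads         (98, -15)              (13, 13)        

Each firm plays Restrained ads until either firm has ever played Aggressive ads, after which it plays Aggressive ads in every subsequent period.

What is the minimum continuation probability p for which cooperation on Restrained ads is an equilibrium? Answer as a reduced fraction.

Expected continuation weight on next period's payoff is β·p = 7/10·p, which plays the role of the discount factor.
Cooperation requires 7/10·p ≥ (98−46)/(98−13) = 52/85, hence p ≥ 104/119.

104/119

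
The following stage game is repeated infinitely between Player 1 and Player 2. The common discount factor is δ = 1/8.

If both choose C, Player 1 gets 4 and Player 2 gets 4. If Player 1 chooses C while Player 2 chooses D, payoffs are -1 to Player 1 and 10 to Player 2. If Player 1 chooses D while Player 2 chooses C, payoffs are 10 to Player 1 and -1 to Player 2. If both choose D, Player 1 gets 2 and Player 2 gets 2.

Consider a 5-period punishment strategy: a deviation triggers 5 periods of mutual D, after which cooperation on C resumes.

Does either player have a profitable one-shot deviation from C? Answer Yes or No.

Yes

Comparing payoff streams over the 6 periods until play realigns: cooperate → 4(1+δ+…+δ^5); deviate → 10 + 2(δ+…+δ^5).
Cooperation is sustained iff (4−2)(δ+…+δ^5) ≥ 10−4.
δ+…+δ^5 = 1/8·(1−(1/8)^5)/(1−1/8) = 0.1429, and (10−4)/(4−2) = 3.0000.
0.1429 < 3.0000, so cooperation is not sustainable.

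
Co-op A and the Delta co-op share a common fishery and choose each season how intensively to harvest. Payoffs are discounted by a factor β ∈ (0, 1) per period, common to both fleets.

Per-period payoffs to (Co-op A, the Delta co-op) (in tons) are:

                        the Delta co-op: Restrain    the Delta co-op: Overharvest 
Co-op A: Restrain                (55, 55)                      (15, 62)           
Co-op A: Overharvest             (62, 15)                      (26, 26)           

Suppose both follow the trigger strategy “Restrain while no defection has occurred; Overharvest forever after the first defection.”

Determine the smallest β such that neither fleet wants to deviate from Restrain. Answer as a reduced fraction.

7/36

Cooperation forever yields 55 each period: 55/(1−β).
Deviating yields 62 once, then 26 forever: 62 + 26β/(1−β).
No profitable deviation requires 55/(1−β) ≥ 62 + 26β/(1−β).
Multiplying by (1−β): 55 ≥ 62(1−β) + 26β = 62 − 36β.
So 36β ≥ 7, i.e. β ≥ 7/36.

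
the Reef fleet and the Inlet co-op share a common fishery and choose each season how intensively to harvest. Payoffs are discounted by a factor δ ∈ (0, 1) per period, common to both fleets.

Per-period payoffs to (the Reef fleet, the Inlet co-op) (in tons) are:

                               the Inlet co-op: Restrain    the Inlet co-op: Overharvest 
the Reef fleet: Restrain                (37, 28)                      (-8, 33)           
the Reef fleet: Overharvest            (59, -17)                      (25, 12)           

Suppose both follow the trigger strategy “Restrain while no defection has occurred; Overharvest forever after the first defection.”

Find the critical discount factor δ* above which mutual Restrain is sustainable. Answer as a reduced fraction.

11/17

the Reef fleet: cooperation gives 37 each period; deviation gives 59 once then 25 forever.
  37/(1−δ) ≥ 59 + 25δ/(1−δ) ⇒ δ ≥ 22/34 = 11/17.
the Inlet co-op: cooperation gives 28 each period; deviation gives 33 once then 12 forever.
  δ ≥ 5/21.
Both must hold, so the binding constraint is the Reef fleet's: δ ≥ 11/17.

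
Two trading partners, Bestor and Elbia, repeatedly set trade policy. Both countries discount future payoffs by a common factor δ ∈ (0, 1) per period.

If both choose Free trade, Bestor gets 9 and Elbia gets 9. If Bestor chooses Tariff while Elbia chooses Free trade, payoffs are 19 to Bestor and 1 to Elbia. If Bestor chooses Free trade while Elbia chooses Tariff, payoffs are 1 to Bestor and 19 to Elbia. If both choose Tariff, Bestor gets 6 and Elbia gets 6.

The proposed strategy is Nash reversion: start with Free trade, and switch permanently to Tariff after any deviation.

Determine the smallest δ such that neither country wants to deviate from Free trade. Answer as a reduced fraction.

10/13

9/(1−δ) ≥ 19 + 6δ/(1−δ)
9 ≥ 19 − 13δ
δ ≥ 10/13.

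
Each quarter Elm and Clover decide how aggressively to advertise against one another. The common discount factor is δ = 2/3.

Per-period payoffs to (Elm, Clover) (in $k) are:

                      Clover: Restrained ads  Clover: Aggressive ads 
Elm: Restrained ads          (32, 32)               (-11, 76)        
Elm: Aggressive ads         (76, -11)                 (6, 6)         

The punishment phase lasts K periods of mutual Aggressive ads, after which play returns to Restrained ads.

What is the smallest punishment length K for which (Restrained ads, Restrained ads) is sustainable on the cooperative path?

Need Σ_{k=1}^{K} δ^k ≥ (76−32)/(32−6) = 1.6923 at δ = 2/3.
At K = 4 the sum is 1.6049 < 1.6923; at K = 5 it is 1.7366 ≥ 1.6923.
So the minimum punishment length is K = 5.

5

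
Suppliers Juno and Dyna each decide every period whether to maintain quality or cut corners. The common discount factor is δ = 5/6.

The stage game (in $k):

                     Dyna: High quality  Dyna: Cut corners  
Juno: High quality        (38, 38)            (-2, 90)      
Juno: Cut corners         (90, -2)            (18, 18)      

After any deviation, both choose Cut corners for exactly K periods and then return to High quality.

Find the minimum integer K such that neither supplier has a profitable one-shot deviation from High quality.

5

No profitable deviation requires (38−18)(δ+…+δ^K) ≥ 90−38, i.e. δ+…+δ^K ≥ 13/5 ≈ 2.6000.
With δ = 5/6, the partial sums are K=1: 0.8333, K=2: 1.5278, K=3: 2.1065, K=4: 2.5887, K=5: 2.9906.
K = 5 is the first length at which the sum reaches 2.6000.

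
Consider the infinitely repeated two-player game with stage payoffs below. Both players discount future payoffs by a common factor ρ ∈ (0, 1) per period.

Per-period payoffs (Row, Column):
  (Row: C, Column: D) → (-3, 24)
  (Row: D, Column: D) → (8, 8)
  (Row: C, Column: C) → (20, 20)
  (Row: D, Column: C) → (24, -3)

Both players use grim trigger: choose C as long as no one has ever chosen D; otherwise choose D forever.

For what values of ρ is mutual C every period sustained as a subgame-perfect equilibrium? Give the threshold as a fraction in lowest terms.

Under grim trigger the critical discount factor is (T−C)/(T−P) with T = 24, C = 20, P = 8.
ρ* = (24−20)/(24−8) = 4/16 = 1/4.

1/4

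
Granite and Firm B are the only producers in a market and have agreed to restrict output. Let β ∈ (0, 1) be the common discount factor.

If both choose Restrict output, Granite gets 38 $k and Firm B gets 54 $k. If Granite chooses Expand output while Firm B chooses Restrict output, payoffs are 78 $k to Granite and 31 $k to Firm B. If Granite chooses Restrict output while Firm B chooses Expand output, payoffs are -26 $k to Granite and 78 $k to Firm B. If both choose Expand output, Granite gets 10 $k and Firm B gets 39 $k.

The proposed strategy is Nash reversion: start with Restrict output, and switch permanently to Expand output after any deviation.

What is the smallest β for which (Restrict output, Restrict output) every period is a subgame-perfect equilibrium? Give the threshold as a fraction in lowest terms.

Granite's threshold: (78−38)/(78−10) = 10/17.
Firm B's threshold: (78−54)/(78−39) = 8/13.
10/17 < 8/13, so Firm B binds and β* = 8/13.

8/13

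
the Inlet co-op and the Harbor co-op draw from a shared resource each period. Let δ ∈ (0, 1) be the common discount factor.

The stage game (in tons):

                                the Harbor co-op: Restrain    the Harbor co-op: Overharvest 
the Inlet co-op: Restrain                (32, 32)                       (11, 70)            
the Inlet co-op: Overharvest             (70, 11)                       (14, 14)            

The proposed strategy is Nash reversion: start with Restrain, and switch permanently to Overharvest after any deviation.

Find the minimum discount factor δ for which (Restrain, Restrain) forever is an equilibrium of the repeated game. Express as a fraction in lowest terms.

Cooperation forever yields 32 each period: 32/(1−δ).
Deviating yields 70 once, then 14 forever: 70 + 14δ/(1−δ).
No profitable deviation requires 32/(1−δ) ≥ 70 + 14δ/(1−δ).
Multiplying by (1−δ): 32 ≥ 70(1−δ) + 14δ = 70 − 56δ.
So 56δ ≥ 38, i.e. δ ≥ 38/56 = 19/28.

19/28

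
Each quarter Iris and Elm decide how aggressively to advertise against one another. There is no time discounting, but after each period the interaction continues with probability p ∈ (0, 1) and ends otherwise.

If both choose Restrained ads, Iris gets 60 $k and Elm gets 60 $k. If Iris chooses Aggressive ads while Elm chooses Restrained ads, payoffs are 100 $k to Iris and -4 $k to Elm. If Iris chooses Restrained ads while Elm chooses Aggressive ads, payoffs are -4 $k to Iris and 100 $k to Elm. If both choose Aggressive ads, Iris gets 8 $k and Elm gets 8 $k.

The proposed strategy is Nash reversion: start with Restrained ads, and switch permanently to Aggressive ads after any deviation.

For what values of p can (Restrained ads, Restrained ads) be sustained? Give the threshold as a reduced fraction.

Expected cooperation value is 60 + p·60 + p²·60 + … = 60/(1−p); deviation gives 100 + p·8/(1−p).
60 ≥ 100(1−p) + 8p ⇒ 92p ≥ 40 ⇒ p ≥ 40/92 = 10/23.

10/23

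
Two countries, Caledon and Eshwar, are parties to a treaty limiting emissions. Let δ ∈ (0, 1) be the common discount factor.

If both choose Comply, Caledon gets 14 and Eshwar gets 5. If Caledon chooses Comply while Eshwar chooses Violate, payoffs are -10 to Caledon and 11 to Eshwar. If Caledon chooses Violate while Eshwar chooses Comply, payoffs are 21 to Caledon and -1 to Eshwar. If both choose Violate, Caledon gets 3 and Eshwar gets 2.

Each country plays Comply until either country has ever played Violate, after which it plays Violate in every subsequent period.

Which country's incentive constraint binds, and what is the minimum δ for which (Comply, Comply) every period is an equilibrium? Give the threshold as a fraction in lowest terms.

Caledon: cooperation gives 14 each period; deviation gives 21 once then 3 forever.
  14/(1−δ) ≥ 21 + 3δ/(1−δ) ⇒ δ ≥ 7/18.
Eshwar: cooperation gives 5 each period; deviation gives 11 once then 2 forever.
  δ ≥ 6/9 = 2/3.
Both must hold, so the binding constraint is Eshwar's: δ ≥ 2/3.

Eshwar; δ ≥ 2/3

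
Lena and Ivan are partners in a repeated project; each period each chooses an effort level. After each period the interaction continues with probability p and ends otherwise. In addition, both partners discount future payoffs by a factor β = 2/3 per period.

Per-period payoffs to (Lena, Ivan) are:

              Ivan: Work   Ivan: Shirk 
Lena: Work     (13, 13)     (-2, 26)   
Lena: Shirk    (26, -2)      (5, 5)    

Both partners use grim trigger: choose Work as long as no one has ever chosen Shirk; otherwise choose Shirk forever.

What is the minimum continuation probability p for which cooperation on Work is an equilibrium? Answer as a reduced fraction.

13/14

With continuation probability p and discount β, the effective per-period discount factor is βp.
Grim-trigger IC: βp ≥ (26−13)/(26−5) = 13/21.
So p ≥ (13/21)/(2/3) = 13/14.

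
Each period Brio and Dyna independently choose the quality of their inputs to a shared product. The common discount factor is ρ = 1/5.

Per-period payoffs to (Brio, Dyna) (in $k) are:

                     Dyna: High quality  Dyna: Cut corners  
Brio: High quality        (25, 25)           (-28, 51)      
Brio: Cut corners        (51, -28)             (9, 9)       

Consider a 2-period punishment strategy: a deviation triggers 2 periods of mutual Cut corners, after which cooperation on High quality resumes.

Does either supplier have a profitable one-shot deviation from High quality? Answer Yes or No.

IC: ρ+…+ρ^2 ≥ (51−25)/(25−9) = 13/8.
At ρ = 1/5: partial sum = 0.2400 < 1.6250. Cooperation not sustainable.

Yes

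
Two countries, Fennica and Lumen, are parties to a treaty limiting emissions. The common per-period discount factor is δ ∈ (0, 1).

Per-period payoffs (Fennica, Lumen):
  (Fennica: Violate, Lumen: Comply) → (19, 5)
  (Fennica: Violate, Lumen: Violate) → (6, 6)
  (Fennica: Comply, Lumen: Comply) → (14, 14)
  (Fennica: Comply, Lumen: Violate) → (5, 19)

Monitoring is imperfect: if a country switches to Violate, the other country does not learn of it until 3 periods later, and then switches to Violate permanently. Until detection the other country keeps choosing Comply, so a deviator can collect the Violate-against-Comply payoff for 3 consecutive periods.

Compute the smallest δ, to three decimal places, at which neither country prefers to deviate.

A deviator earns 19 for 3 periods, then 6 forever; cooperating earns 14 forever. Multiplying the IC by (1−δ):
14 ≥ 19(1−δ^3) + 6δ^3, so 13·δ^3 ≥ 5 and δ^3 ≥ 5/13.
δ ≥ (5/13)^(1/3) ≈ 0.727.

0.727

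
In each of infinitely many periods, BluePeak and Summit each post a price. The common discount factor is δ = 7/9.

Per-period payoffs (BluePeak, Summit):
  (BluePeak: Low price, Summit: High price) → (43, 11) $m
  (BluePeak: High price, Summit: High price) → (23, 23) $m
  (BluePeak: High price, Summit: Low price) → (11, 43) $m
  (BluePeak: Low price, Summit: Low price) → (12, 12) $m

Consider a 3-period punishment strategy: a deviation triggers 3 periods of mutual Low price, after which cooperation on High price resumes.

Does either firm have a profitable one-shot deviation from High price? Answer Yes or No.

Comparing payoff streams over the 4 periods until play realigns: cooperate → 23(1+δ+…+δ^3); deviate → 43 + 12(δ+…+δ^3).
Cooperation is sustained iff (23−12)(δ+…+δ^3) ≥ 43−23.
δ+…+δ^3 = 7/9·(1−(7/9)^3)/(1−7/9) = 1.8532, and (43−23)/(23−12) = 1.8182.
1.8532 ≥ 1.8182, so cooperation is sustainable.

No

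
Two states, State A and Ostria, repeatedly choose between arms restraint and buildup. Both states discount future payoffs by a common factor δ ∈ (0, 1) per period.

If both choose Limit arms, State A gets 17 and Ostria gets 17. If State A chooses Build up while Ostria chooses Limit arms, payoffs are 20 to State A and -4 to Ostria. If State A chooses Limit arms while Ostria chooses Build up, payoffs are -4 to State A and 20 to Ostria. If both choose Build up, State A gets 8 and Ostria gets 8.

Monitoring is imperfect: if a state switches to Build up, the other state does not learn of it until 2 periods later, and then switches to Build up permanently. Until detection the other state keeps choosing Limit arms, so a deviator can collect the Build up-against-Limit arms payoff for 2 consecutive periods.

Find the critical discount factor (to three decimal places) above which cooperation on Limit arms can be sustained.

A deviator earns 20 for 2 periods, then 8 forever; cooperating earns 17 forever. Multiplying the IC by (1−δ):
17 ≥ 20(1−δ^2) + 8δ^2, so 12·δ^2 ≥ 3 and δ^2 ≥ 1/4.
δ ≥ (1/4)^(1/2) ≈ 0.500.

0.500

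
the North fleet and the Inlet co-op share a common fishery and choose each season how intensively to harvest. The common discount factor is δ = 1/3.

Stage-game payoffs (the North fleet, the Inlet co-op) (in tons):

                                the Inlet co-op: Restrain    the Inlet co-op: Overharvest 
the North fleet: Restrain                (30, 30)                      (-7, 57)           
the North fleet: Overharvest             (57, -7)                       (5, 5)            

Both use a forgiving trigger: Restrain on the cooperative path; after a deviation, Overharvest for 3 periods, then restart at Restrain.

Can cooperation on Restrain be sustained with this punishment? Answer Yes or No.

No

A one-shot deviation gives 57 now, then 5 for 3 periods, then back to 30.
Gain from deviating: (57−30) today; loss: (30−5) in each of the next 3 periods.
No-deviation condition: (30−5)(δ+…+δ^3) ≥ 57−30, i.e. δ+…+δ^3 ≥ 27/25.
At δ = 1/3: δ+…+δ^3 = 0.4815 < 1.0800.
So cooperation is not sustainable.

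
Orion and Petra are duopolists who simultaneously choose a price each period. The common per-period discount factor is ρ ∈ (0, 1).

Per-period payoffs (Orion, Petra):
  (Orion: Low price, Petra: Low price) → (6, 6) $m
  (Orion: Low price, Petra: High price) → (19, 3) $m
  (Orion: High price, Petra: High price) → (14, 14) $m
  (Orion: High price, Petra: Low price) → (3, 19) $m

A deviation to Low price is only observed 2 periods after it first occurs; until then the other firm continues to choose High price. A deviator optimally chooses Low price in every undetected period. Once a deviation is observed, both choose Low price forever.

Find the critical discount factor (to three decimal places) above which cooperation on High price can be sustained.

0.620

Deviating for the 2 undetected periods gains 19−14 = 5 per period over cooperation, then loses 14−6 = 8 per period forever once punishment starts.
Gain: 5(1 + ρ + … + ρ^1); loss: 8·ρ^2/(1−ρ).
No profitable deviation ⇔ 5(1−ρ^2) ≤ 8·ρ^2, i.e. ρ^2 ≥ 5/(5+8) = 5/13.
Hence ρ ≥ (5/13)^(1/2) ≈ 0.620.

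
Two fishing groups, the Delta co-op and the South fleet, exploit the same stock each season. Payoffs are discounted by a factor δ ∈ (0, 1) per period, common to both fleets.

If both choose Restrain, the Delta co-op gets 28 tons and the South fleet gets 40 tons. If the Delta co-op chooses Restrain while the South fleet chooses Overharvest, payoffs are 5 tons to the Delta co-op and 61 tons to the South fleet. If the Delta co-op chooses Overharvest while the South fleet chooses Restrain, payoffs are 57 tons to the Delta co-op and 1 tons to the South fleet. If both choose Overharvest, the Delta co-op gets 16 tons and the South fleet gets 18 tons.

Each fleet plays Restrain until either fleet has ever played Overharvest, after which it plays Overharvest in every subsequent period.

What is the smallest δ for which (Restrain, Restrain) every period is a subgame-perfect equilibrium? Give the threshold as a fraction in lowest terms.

29/41

the Delta co-op: cooperation gives 28 each period; deviation gives 57 once then 16 forever.
  28/(1−δ) ≥ 57 + 16δ/(1−δ) ⇒ δ ≥ 29/41.
the South fleet: cooperation gives 40 each period; deviation gives 61 once then 18 forever.
  δ ≥ 21/43.
Both must hold, so the binding constraint is the Delta co-op's: δ ≥ 29/41.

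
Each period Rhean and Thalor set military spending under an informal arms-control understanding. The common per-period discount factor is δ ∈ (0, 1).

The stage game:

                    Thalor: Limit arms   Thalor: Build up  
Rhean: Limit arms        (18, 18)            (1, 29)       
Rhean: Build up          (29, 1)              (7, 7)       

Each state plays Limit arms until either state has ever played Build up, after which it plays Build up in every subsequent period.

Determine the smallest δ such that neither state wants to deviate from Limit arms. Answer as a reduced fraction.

Under grim trigger the critical discount factor is (T−C)/(T−P) with T = 29, C = 18, P = 7.
δ* = (29−18)/(29−7) = 11/22 = 1/2.

1/2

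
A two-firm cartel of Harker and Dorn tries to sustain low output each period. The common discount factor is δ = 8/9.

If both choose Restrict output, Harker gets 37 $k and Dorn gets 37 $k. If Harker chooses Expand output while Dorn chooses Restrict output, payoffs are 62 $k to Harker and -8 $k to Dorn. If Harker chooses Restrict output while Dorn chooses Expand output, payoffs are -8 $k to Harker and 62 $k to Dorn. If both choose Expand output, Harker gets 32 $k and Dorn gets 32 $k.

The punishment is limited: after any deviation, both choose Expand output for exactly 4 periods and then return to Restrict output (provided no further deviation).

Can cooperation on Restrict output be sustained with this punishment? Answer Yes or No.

Comparing payoff streams over the 5 periods until play realigns: cooperate → 37(1+δ+…+δ^4); deviate → 62 + 32(δ+…+δ^4).
Cooperation is sustained iff (37−32)(δ+…+δ^4) ≥ 62−37.
δ+…+δ^4 = 8/9·(1−(8/9)^4)/(1−8/9) = 3.0056, and (62−37)/(37−32) = 5.0000.
3.0056 < 5.0000, so cooperation is not sustainable.

No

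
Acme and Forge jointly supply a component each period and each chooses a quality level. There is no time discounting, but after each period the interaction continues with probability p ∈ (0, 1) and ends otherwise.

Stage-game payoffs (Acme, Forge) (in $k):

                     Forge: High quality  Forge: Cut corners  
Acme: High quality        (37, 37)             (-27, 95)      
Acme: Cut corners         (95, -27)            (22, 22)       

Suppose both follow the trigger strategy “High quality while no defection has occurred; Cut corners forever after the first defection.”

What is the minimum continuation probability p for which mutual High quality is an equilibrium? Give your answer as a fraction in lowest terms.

58/73

Expected cooperation value is 37 + p·37 + p²·37 + … = 37/(1−p); deviation gives 95 + p·22/(1−p).
37 ≥ 95(1−p) + 22p ⇒ 73p ≥ 58 ⇒ p ≥ 58/73.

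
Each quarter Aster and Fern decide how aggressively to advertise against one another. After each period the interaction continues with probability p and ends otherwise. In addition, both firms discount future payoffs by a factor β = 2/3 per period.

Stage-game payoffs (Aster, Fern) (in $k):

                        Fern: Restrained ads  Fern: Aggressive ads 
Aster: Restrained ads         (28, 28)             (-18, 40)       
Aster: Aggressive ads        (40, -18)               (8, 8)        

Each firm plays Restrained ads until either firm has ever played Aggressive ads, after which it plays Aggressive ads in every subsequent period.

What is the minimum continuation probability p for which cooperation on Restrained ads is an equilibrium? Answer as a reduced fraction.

9/16

With continuation probability p and discount β, the effective per-period discount factor is βp.
Grim-trigger IC: βp ≥ (40−28)/(40−8) = 3/8.
So p ≥ (3/8)/(2/3) = 9/16.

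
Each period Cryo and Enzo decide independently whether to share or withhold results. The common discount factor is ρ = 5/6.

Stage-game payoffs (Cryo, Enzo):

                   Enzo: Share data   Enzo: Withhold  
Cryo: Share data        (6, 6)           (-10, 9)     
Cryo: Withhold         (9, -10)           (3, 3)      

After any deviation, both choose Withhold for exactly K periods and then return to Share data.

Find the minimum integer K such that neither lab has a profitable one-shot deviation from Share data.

No profitable deviation requires (6−3)(ρ+…+ρ^K) ≥ 9−6, i.e. ρ+…+ρ^K ≥ 1 ≈ 1.0000.
With ρ = 5/6, the partial sums are K=1: 0.8333, K=2: 1.5278.
K = 2 is the first length at which the sum reaches 1.0000.

2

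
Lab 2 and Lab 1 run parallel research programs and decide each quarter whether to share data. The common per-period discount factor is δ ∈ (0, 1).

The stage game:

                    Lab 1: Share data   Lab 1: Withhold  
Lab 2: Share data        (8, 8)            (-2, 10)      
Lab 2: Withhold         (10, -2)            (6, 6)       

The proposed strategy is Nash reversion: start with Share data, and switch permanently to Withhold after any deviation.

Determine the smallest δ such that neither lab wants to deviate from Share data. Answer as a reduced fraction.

1/2

Cooperation forever yields 8 each period: 8/(1−δ).
Deviating yields 10 once, then 6 forever: 10 + 6δ/(1−δ).
No profitable deviation requires 8/(1−δ) ≥ 10 + 6δ/(1−δ).
Multiplying by (1−δ): 8 ≥ 10(1−δ) + 6δ = 10 − 4δ.
So 4δ ≥ 2, i.e. δ ≥ 2/4 = 1/2.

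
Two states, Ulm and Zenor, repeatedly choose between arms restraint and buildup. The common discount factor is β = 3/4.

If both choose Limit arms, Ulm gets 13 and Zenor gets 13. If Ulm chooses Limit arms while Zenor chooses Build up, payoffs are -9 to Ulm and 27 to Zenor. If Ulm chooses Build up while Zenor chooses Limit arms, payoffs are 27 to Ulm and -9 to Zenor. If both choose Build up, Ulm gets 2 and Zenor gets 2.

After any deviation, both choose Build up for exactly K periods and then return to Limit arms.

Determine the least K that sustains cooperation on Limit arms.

2

No profitable deviation requires (13−2)(β+…+β^K) ≥ 27−13, i.e. β+…+β^K ≥ 14/11 ≈ 1.2727.
With β = 3/4, the partial sums are K=1: 0.7500, K=2: 1.3125.
K = 2 is the first length at which the sum reaches 1.2727.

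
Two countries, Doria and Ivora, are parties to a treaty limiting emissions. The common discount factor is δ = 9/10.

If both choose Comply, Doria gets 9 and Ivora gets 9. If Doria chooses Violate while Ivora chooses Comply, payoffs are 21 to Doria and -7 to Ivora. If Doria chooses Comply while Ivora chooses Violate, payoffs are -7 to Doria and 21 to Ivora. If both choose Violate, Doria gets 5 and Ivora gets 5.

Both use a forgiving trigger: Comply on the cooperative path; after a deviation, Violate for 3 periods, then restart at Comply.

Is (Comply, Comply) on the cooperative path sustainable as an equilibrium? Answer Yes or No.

No

A one-shot deviation gives 21 now, then 5 for 3 periods, then back to 9.
Gain from deviating: (21−9) today; loss: (9−5) in each of the next 3 periods.
No-deviation condition: (9−5)(δ+…+δ^3) ≥ 21−9, i.e. δ+…+δ^3 ≥ 3.
At δ = 9/10: δ+…+δ^3 = 2.4390 < 3.0000.
So cooperation is not sustainable.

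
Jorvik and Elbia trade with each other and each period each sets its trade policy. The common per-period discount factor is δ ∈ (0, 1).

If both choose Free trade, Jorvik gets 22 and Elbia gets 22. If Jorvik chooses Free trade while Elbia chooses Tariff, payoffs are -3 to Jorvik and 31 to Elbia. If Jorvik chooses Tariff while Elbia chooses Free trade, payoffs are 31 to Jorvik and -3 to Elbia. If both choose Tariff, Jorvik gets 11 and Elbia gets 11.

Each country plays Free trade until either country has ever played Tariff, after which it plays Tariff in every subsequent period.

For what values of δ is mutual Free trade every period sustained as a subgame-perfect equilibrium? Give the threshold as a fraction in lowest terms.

Under grim trigger the critical discount factor is (T−C)/(T−P) with T = 31, C = 22, P = 11.
δ* = (31−22)/(31−11) = 9/20.

9/20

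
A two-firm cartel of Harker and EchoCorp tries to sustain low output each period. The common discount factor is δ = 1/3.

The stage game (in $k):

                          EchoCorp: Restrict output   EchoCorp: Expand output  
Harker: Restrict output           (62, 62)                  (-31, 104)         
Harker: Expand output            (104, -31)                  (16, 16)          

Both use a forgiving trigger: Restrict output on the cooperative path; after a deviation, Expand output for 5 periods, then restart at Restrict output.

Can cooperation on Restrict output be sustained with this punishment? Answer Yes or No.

IC: δ+…+δ^5 ≥ (104−62)/(62−16) = 21/23.
At δ = 1/3: partial sum = 0.4979 < 0.9130. Cooperation not sustainable.

No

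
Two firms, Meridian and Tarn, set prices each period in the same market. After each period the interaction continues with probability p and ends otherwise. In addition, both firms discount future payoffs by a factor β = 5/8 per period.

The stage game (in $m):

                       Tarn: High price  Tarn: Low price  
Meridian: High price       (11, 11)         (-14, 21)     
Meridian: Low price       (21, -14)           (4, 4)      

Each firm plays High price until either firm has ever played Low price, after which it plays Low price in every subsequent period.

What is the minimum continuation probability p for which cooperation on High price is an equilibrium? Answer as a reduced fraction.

With continuation probability p and discount β, the effective per-period discount factor is βp.
Grim-trigger IC: βp ≥ (21−11)/(21−4) = 10/17.
So p ≥ (10/17)/(5/8) = 16/17.

16/17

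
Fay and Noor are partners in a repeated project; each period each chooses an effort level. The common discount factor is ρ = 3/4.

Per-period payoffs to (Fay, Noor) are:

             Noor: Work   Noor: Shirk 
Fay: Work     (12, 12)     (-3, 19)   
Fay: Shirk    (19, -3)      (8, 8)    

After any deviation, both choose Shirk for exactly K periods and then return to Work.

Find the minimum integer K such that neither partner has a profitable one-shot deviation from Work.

4

IC: ρ(1−ρ^K)/(1−ρ) ≥ (19−12)/(12−8) = 7/4.
With ρ = 3/4: need 1 − ρ^K ≥ 7/4·(1−3/4)/(3/4), i.e. ρ^K ≤ 0.4167.
Since (3/4)^3 = 0.4219 and (3/4)^4 = 0.3164, the smallest such K is 4.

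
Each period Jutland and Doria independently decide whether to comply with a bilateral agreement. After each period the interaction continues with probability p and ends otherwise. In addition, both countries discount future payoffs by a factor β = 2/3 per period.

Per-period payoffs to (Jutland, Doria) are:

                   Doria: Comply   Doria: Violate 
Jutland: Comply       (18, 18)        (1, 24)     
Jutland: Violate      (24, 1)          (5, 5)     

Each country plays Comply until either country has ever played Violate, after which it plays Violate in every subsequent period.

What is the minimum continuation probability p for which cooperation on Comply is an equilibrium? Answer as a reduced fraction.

Expected continuation weight on next period's payoff is β·p = 2/3·p, which plays the role of the discount factor.
Cooperation requires 2/3·p ≥ (24−18)/(24−5) = 6/19, hence p ≥ 9/19.

9/19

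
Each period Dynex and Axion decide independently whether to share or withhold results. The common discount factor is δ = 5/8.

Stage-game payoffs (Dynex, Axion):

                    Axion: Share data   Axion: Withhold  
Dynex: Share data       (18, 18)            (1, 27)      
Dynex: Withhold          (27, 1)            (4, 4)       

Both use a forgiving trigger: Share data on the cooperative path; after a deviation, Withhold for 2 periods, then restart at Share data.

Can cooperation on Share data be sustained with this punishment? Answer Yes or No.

Yes

Comparing payoff streams over the 3 periods until play realigns: cooperate → 18(1+δ+…+δ^2); deviate → 27 + 4(δ+…+δ^2).
Cooperation is sustained iff (18−4)(δ+…+δ^2) ≥ 27−18.
δ+…+δ^2 = 5/8·(1−(5/8)^2)/(1−5/8) = 1.0156, and (27−18)/(18−4) = 0.6429.
1.0156 ≥ 0.6429, so cooperation is sustainable.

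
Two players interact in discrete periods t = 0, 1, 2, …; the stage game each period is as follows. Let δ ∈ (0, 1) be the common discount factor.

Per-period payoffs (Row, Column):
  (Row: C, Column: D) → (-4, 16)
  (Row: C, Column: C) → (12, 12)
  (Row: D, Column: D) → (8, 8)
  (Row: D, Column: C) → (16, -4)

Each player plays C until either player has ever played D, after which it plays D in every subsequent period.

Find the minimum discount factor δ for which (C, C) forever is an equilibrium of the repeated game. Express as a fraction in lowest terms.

Cooperation forever yields 12 each period: 12/(1−δ).
Deviating yields 16 once, then 8 forever: 16 + 8δ/(1−δ).
No profitable deviation requires 12/(1−δ) ≥ 16 + 8δ/(1−δ).
Multiplying by (1−δ): 12 ≥ 16(1−δ) + 8δ = 16 − 8δ.
So 8δ ≥ 4, i.e. δ ≥ 4/8 = 1/2.

1/2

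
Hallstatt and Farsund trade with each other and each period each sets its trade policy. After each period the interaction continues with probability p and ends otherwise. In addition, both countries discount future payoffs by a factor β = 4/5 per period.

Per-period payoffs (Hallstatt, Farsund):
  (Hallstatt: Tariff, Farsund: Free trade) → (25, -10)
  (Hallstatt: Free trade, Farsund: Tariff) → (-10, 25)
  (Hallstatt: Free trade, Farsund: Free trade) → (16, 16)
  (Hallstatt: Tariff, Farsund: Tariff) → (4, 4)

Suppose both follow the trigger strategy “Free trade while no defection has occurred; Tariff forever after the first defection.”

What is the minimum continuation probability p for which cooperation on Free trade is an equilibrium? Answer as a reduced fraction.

15/28

With continuation probability p and discount β, the effective per-period discount factor is βp.
Grim-trigger IC: βp ≥ (25−16)/(25−4) = 3/7.
So p ≥ (3/7)/(4/5) = 15/28.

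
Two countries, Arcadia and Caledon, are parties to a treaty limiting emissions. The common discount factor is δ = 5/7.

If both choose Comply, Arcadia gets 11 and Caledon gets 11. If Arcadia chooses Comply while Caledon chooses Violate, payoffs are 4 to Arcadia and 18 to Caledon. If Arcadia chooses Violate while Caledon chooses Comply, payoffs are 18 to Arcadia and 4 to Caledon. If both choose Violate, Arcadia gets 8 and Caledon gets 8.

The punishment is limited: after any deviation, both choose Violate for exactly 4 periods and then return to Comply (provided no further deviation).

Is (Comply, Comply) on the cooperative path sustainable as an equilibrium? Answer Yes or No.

No

A one-shot deviation gives 18 now, then 8 for 4 periods, then back to 11.
Gain from deviating: (18−11) today; loss: (11−8) in each of the next 4 periods.
No-deviation condition: (11−8)(δ+…+δ^4) ≥ 18−11, i.e. δ+…+δ^4 ≥ 7/3.
At δ = 5/7: δ+…+δ^4 = 1.8492 < 2.3333.
So cooperation is not sustainable.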